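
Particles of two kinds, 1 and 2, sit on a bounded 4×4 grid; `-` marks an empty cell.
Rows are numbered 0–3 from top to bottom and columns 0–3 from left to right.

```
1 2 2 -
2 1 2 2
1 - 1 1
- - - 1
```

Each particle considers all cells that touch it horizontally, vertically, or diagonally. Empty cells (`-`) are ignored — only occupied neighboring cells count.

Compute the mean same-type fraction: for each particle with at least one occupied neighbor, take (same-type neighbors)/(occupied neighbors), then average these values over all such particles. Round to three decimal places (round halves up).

(0,0)1 1/3
(0,1)2 3/5
(0,2)2 3/4
(1,0)2 1/4
(1,1)1 3/7
(1,2)2 3/6
(1,3)2 2/4
(2,0)1 1/2
(2,2)1 3/5
(2,3)1 2/4
(3,3)1 2/2
Sum over 11 particles: 1/3 + 3/5 + 3/4 + 1/4 + 3/7 + 3/6 + 2/4 + 1/2 + 3/5 + 2/4 + 2/2 = 626/105; mean = 626/105 ÷ 11 = 626/1155 = 0.541991… → 0.542.

0.542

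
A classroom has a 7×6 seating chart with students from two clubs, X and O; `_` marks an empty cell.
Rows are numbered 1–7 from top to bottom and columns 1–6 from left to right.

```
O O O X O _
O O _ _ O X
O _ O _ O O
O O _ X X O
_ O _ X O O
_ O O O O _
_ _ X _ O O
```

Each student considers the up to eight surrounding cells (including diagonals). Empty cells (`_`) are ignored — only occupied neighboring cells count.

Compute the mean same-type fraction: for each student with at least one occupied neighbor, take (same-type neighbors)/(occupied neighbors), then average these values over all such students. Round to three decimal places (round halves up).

0.665

(1,1)O 3/3
(1,2)O 4/4
(1,3)O 2/3
(1,4)X 0/3
(1,5)O 1/3
(2,1)O 4/4
(2,2)O 6/6
(2,5)O 3/5
(2,6)X 0/4
(3,1)O 4/4
(3,3)O 2/3
(3,5)O 3/6
(3,6)O 3/5
(4,1)O 3/3
(4,2)O 4/4
(4,4)X 2/5
(4,5)X 2/7
(4,6)O 4/5
(5,2)O 4/4
(5,4)X 2/6
(5,5)O 4/7
(5,6)O 3/4
(6,2)O 2/3
(6,3)O 3/5
(6,4)O 4/6
(6,5)O 5/6
(7,3)X 0/3
(7,5)O 3/3
(7,6)O 2/2
Sum over 29 students: 3/3 + 4/4 + 2/3 + 0/3 + 1/3 + 4/4 + 6/6 + 3/5 + 0/4 + 4/4 + 2/3 + 3/6 + 3/5 + 3/3 + 4/4 + 2/5 + 2/7 + 4/5 + 4/4 + 2/6 + 4/7 + 3/4 + 2/3 + 3/5 + 4/6 + 5/6 + 0/3 + 3/3 + 2/2 = 1619/84; mean = 1619/84 ÷ 29 = 1619/2436 = 0.664614… → 0.665.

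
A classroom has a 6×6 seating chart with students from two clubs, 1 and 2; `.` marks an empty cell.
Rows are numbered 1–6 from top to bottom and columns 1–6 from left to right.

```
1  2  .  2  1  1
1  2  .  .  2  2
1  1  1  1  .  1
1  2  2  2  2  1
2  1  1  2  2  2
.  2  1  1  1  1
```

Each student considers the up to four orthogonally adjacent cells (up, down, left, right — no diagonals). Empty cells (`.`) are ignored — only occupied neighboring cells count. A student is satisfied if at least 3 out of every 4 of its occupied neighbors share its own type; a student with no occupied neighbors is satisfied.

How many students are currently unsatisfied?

Row 1: (1,1)1 1/2 unhappy · (1,2)2 1/2 unhappy · (1,4)2 0/1 unhappy · (1,5)1 1/3 unhappy · (1,6)1 1/2 unhappy
Row 2: (2,1)1 2/3 unhappy · (2,2)2 1/3 unhappy · (2,5)2 1/2 unhappy · (2,6)2 1/3 unhappy
Row 3: (3,1)1 3/3 ok · (3,2)1 2/4 unhappy · (3,3)1 2/3 unhappy · (3,4)1 1/2 unhappy · (3,6)1 1/2 unhappy
Row 4: (4,1)1 1/3 unhappy · (4,2)2 1/4 unhappy · (4,3)2 2/4 unhappy · (4,4)2 3/4 ok · (4,5)2 2/3 unhappy · (4,6)1 1/3 unhappy
Row 5: (5,1)2 0/2 unhappy · (5,2)1 1/4 unhappy · (5,3)1 2/4 unhappy · (5,4)2 2/4 unhappy · (5,5)2 3/4 ok · (5,6)2 1/3 unhappy
Row 6: (6,2)2 0/2 unhappy · (6,3)1 2/3 unhappy · (6,4)1 2/3 unhappy · (6,5)1 2/3 unhappy · (6,6)1 1/2 unhappy
Unsatisfied: (1,1), (1,2), (1,4), (1,5), (1,6), (2,1), (2,2), (2,5), (2,6), (3,2), (3,3), (3,4), (3,6), (4,1), (4,2), (4,3), (4,5), (4,6), (5,1), (5,2), (5,3), (5,4), (5,6), (6,2), (6,3), (6,4), (6,5), (6,6) — 28 in total.

28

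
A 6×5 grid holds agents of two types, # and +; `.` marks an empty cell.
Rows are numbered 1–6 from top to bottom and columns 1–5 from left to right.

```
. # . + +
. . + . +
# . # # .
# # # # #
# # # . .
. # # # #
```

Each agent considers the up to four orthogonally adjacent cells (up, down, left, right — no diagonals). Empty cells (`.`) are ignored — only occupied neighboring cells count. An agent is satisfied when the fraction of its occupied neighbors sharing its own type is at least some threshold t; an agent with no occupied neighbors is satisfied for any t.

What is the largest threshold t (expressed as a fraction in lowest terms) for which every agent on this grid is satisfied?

0/1

(1,2)# — no occupied neighbors
(1,4)+ 1/1
(1,5)+ 2/2
(2,3)+ 0/1
(2,5)+ 1/1
(3,1)# 1/1
(3,3)# 2/3
(3,4)# 2/2
(4,1)# 3/3
(4,2)# 3/3
(4,3)# 4/4
(4,4)# 3/3
(4,5)# 1/1
(5,1)# 2/2
(5,2)# 4/4
(5,3)# 3/3
(6,2)# 2/2
(6,3)# 3/3
(6,4)# 2/2
(6,5)# 1/1
The smallest same-type fraction is 0/1 at (2,3), which reduces to 0/1. Any threshold above that leaves this agent unsatisfied.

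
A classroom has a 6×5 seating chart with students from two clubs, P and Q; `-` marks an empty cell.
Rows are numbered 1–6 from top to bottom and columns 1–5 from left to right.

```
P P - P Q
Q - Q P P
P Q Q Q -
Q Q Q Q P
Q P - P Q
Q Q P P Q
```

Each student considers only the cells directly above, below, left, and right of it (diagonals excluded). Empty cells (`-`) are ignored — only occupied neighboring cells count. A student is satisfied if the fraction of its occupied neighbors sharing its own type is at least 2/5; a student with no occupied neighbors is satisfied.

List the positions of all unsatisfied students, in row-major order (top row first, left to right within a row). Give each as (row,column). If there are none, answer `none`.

Row 1: (1,1)P 1/2 ok · (1,2)P 1/1 ok · (1,4)P 1/2 ok · (1,5)Q 0/2 unhappy
Row 2: (2,1)Q 0/2 unhappy · (2,3)Q 1/2 ok · (2,4)P 2/4 ok · (2,5)P 1/2 ok
Row 3: (3,1)P 0/3 unhappy · (3,2)Q 2/3 ok · (3,3)Q 4/4 ok · (3,4)Q 2/3 ok
Row 4: (4,1)Q 2/3 ok · (4,2)Q 3/4 ok · (4,3)Q 3/3 ok · (4,4)Q 2/4 ok · (4,5)P 0/2 unhappy
Row 5: (5,1)Q 2/3 ok · (5,2)P 0/3 unhappy · (5,4)P 1/3 unhappy · (5,5)Q 1/3 unhappy
Row 6: (6,1)Q 2/2 ok · (6,2)Q 1/3 unhappy · (6,3)P 1/2 ok · (6,4)P 2/3 ok · (6,5)Q 1/2 ok

(1,5), (2,1), (3,1), (4,5), (5,2), (5,4), (5,5), (6,2)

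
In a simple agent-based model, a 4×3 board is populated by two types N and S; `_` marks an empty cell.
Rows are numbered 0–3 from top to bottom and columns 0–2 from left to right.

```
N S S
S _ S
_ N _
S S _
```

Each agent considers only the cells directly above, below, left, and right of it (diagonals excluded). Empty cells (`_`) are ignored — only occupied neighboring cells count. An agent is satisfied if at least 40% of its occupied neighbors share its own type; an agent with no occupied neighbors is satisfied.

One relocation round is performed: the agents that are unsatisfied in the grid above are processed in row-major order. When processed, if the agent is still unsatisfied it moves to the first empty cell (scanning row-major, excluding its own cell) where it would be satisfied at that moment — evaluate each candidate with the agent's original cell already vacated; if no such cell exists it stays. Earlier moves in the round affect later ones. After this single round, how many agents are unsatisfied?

0

Initially unsatisfied (in order): (0,0), (1,0), (2,1).
  (0,0) → (2,2).
  (1,0): now satisfied by earlier moves; stays.
  (2,1): now satisfied by earlier moves; stays.
Resulting grid:
_ S S
S _ S
_ N N
S S _
All satisfied now.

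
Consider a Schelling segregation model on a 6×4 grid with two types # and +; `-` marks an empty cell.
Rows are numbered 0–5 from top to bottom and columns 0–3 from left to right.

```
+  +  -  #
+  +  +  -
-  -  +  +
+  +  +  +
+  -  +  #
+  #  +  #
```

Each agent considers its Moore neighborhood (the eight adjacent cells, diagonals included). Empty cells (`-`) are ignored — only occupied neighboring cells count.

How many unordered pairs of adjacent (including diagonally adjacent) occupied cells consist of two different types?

Scan each occupied cell's neighbors to the right and below (and the two forward diagonals) so each pair is counted once.
From row 0: 1 unlike of 7 pairs (running 1/7).
From row 1: 0 unlike of 5 pairs (running 1/12).
From row 2: 0 unlike of 6 pairs (running 1/18).
From row 3: 2 unlike of 10 pairs (running 3/28).
From row 4: 5 unlike of 8 pairs (running 8/36).
From row 5: 3 unlike of 3 pairs (running 11/39).
Total adjacent occupied pairs: 39; unlike-type pairs: 11.

11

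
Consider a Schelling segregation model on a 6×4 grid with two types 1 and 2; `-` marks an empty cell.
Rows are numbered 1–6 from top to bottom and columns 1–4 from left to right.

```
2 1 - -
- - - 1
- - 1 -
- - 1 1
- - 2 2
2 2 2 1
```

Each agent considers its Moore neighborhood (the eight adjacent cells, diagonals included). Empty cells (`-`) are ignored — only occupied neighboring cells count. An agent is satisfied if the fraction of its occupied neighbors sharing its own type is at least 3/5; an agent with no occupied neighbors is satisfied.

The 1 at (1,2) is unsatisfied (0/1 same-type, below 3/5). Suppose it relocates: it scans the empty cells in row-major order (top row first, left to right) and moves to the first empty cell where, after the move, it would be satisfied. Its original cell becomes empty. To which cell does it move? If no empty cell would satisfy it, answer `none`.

(1,3)

Vacating (1,2). Empty cells in order:
  (1,3): 1/1 same-type → satisfied — stop here.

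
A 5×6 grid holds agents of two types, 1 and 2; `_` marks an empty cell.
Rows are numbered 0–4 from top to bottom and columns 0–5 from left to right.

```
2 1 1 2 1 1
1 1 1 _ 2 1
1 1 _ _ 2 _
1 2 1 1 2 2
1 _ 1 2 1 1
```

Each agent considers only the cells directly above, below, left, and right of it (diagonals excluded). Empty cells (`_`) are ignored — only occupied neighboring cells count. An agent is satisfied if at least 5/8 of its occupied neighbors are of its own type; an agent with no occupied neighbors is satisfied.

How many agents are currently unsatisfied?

Row 0: (0,0)2 0/2 not · (0,1)1 2/3 satisfied · (0,2)1 2/3 satisfied · (0,3)2 0/2 not · (0,4)1 1/3 not · (0,5)1 2/2 satisfied
Row 1: (1,0)1 2/3 satisfied · (1,1)1 4/4 satisfied · (1,2)1 2/2 satisfied · (1,4)2 1/3 not · (1,5)1 1/2 not
Row 2: (2,0)1 3/3 satisfied · (2,1)1 2/3 satisfied · (2,4)2 2/2 satisfied
Row 3: (3,0)1 2/3 satisfied · (3,1)2 0/3 not · (3,2)1 2/3 satisfied · (3,3)1 1/3 not · (3,4)2 2/4 not · (3,5)2 1/2 not
Row 4: (4,0)1 1/1 satisfied · (4,2)1 1/2 not · (4,3)2 0/3 not · (4,4)1 1/3 not · (4,5)1 1/2 not
Unsatisfied: (0,0), (0,3), (0,4), (1,4), (1,5), (3,1), (3,3), (3,4), (3,5), (4,2), (4,3), (4,4), (4,5) — 13 in total.

13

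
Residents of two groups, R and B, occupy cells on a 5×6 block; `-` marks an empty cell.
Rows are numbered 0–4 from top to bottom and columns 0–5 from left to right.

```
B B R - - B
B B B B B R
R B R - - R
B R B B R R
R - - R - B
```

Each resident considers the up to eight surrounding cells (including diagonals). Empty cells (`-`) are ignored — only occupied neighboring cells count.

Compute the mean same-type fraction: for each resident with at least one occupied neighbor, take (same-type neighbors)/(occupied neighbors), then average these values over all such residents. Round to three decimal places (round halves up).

0.476

Row 0: (0,0)B 3/3 · (0,1)B 4/5 · (0,2)R 0/4 · (0,5)B 1/2
Row 1: (1,0)B 4/5 · (1,1)B 5/8 · (1,2)B 4/6 · (1,3)B 2/4 · (1,4)B 2/4 · (1,5)R 1/3
Row 2: (2,0)R 1/5 · (2,1)B 5/8 · (2,2)R 1/7 · (2,5)R 3/4
Row 3: (3,0)B 1/4 · (3,1)R 3/6 · (3,2)B 2/5 · (3,3)B 1/4 · (3,4)R 3/5 · (3,5)R 2/3
Row 4: (4,0)R 1/2 · (4,3)R 1/3 · (4,5)B 0/2
Sum over 23 residents: 3/3 + 4/5 + 0/4 + 1/2 + 4/5 + 5/8 + 4/6 + 2/4 + 2/4 + 1/3 + 1/5 + 5/8 + 1/7 + 3/4 + 1/4 + 3/6 + 2/5 + 1/4 + 3/5 + 2/3 + 1/2 + 1/3 + 0/2 = 383/35; mean = 383/35 ÷ 23 = 383/805 = 0.475776… → 0.476.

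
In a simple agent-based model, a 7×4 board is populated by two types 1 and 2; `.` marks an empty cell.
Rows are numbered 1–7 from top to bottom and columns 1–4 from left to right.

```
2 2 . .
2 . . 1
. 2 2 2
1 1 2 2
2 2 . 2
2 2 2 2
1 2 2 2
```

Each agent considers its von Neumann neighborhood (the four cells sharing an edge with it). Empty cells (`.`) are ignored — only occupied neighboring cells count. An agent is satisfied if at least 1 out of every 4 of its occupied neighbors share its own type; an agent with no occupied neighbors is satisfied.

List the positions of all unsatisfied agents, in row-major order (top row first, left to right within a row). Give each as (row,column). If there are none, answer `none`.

Row 1: (1,1)2 2/2 ok · (1,2)2 1/1 ok
Row 2: (2,1)2 1/1 ok · (2,4)1 0/1 unhappy
Row 3: (3,2)2 1/2 ok · (3,3)2 3/3 ok · (3,4)2 2/3 ok
Row 4: (4,1)1 1/2 ok · (4,2)1 1/4 ok · (4,3)2 2/3 ok · (4,4)2 3/3 ok
Row 5: (5,1)2 2/3 ok · (5,2)2 2/3 ok · (5,4)2 2/2 ok
Row 6: (6,1)2 2/3 ok · (6,2)2 4/4 ok · (6,3)2 3/3 ok · (6,4)2 3/3 ok
Row 7: (7,1)1 0/2 unhappy · (7,2)2 2/3 ok · (7,3)2 3/3 ok · (7,4)2 2/2 ok

(2,4), (7,1)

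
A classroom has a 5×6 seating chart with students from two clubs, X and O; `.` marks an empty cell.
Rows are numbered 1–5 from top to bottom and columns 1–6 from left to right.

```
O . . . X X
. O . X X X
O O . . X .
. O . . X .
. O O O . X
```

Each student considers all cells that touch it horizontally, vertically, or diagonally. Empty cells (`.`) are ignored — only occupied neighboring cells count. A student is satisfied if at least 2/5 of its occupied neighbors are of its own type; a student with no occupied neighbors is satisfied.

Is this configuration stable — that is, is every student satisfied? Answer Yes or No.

Yes

Row 1: (1,1)O 1/1 ok · (1,5)X 4/4 ok · (1,6)X 3/3 ok
Row 2: (2,2)O 3/3 ok · (2,4)X 3/3 ok · (2,5)X 5/5 ok · (2,6)X 4/4 ok
Row 3: (3,1)O 3/3 ok · (3,2)O 3/3 ok · (3,5)X 4/4 ok
Row 4: (4,2)O 4/4 ok · (4,5)X 2/3 ok
Row 5: (5,2)O 2/2 ok · (5,3)O 3/3 ok · (5,4)O 1/2 ok · (5,6)X 1/1 ok
All meet the threshold, so the configuration is stable.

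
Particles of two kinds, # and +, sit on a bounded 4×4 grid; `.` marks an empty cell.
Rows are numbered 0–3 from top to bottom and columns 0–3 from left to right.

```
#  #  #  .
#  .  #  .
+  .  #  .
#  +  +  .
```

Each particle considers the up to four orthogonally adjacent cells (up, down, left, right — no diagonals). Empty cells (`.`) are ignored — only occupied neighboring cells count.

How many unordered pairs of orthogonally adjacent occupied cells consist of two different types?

4

Scan each occupied cell's neighbors to the right and below so each pair is counted once.
From row 0: 0 unlike of 4 pairs (running 0/4).
From row 1: 1 unlike of 2 pairs (running 1/6).
From row 2: 2 unlike of 2 pairs (running 3/8).
From row 3: 1 unlike of 2 pairs (running 4/10).
Total adjacent occupied pairs: 10; unlike-type pairs: 4.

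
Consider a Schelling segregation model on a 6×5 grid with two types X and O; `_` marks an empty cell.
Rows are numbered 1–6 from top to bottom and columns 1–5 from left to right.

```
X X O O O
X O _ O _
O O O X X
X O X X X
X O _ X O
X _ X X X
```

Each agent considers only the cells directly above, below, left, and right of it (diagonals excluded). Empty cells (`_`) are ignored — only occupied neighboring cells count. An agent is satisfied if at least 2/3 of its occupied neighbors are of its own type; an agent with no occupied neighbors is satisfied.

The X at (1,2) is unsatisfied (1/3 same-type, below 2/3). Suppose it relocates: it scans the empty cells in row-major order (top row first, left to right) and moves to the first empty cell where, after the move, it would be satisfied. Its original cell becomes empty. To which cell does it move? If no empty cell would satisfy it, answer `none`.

(5,3)

Vacating (1,2). Empty cells in order:
  (2,3): 0/4 same-type → still unsatisfied.
  (2,5): 1/3 same-type → still unsatisfied.
  (5,3): 3/4 same-type → satisfied — stop here.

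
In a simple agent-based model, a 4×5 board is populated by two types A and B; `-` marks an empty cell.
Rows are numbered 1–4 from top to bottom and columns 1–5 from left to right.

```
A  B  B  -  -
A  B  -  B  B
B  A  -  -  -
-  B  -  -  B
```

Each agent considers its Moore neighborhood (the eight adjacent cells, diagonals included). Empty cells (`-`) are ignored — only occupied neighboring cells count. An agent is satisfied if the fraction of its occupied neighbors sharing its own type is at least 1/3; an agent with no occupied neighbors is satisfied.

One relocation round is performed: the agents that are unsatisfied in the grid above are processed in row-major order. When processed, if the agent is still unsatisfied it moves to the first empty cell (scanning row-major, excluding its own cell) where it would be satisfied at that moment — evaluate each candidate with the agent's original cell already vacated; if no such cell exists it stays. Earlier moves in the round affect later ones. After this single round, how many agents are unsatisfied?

1

Initially unsatisfied (in order): (3,2).
  (3,2): no empty cell satisfies it; stays.
Resulting grid:
A B B - -
A B - B B
B A - - -
- B - - B
Unsatisfied now: (3,2).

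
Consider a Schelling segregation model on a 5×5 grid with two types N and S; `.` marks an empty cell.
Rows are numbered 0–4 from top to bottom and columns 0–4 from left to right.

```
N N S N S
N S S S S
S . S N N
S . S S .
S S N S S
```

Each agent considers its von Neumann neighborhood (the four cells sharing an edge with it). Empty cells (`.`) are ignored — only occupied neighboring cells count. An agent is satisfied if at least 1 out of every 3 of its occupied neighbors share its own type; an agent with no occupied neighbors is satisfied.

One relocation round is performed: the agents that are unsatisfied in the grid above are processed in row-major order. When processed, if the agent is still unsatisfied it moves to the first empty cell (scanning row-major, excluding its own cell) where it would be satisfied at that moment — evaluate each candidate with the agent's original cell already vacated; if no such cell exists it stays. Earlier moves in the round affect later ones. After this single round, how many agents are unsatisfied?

Initially unsatisfied (in order): (0,3), (2,3), (4,2).
  (0,3) → (3,4).
  (2,3): no empty cell satisfies it; stays.
  (4,2): no empty cell satisfies it; stays.
Resulting grid:
N N S . S
N S S S S
S . S N N
S . S S N
S S N S S
Unsatisfied now: (2,3), (4,2).

2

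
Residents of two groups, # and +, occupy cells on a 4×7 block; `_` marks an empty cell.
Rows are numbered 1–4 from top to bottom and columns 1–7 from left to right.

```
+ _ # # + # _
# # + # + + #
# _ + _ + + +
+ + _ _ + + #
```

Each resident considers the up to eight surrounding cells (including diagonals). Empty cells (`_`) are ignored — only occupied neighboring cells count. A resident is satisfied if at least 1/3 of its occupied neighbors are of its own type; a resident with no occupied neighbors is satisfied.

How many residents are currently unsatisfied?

Row 1: (1,1)+ 0/2 not · (1,3)# 3/4 satisfied · (1,4)# 2/5 satisfied · (1,5)+ 2/5 satisfied · (1,6)# 1/4 not
Row 2: (2,1)# 2/3 satisfied · (2,2)# 3/6 satisfied · (2,3)+ 1/5 not · (2,4)# 2/7 not · (2,5)+ 4/7 satisfied · (2,6)+ 5/7 satisfied · (2,7)# 1/4 not
Row 3: (3,1)# 2/4 satisfied · (3,3)+ 2/4 satisfied · (3,5)+ 5/6 satisfied · (3,6)+ 6/8 satisfied · (3,7)+ 3/5 satisfied
Row 4: (4,1)+ 1/2 satisfied · (4,2)+ 2/3 satisfied · (4,5)+ 3/3 satisfied · (4,6)+ 4/5 satisfied · (4,7)# 0/3 not
Unsatisfied: (1,1), (1,6), (2,3), (2,4), (2,7), (4,7) — 6 in total.

6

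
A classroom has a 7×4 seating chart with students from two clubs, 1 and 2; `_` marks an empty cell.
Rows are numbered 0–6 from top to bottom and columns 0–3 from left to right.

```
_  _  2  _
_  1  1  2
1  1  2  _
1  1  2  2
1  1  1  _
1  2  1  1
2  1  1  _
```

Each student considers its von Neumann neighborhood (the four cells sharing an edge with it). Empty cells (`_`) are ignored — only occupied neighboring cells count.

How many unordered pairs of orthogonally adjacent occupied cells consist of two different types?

Scan each occupied cell's neighbors to the right and below so each pair is counted once.
From row 0: 1 unlike of 1 pairs (running 1/1).
From row 1: 2 unlike of 4 pairs (running 3/5).
From row 2: 1 unlike of 5 pairs (running 4/10).
From row 3: 2 unlike of 6 pairs (running 6/16).
From row 4: 1 unlike of 5 pairs (running 7/21).
From row 5: 4 unlike of 6 pairs (running 11/27).
From row 6: 1 unlike of 2 pairs (running 12/29).
Total adjacent occupied pairs: 29; unlike-type pairs: 12.

12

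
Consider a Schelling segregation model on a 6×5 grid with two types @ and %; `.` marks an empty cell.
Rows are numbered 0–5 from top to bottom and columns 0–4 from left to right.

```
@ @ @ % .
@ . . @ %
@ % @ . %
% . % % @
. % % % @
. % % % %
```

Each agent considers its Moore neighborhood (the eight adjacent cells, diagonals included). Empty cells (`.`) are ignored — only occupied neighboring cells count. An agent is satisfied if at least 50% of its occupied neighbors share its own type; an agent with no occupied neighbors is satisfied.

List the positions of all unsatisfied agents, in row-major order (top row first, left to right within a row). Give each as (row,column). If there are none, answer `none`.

(0,3), (1,3), (2,0), (2,1), (2,2), (3,4), (4,4)

(0,0)@ 2/2 ✓
(0,1)@ 3/3 ✓
(0,2)@ 2/3 ✓
(0,3)% 1/3 ✗
(1,0)@ 3/4 ✓
(1,3)@ 2/5 ✗
(1,4)% 2/3 ✓
(2,0)@ 1/3 ✗
(2,1)% 2/5 ✗
(2,2)@ 1/4 ✗
(2,4)% 2/4 ✓
(3,0)% 2/3 ✓
(3,2)% 5/6 ✓
(3,3)% 4/7 ✓
(3,4)@ 1/4 ✗
(4,1)% 5/5 ✓
(4,2)% 7/7 ✓
(4,3)% 6/8 ✓
(4,4)@ 1/5 ✗
(5,1)% 3/3 ✓
(5,2)% 5/5 ✓
(5,3)% 4/5 ✓
(5,4)% 2/3 ✓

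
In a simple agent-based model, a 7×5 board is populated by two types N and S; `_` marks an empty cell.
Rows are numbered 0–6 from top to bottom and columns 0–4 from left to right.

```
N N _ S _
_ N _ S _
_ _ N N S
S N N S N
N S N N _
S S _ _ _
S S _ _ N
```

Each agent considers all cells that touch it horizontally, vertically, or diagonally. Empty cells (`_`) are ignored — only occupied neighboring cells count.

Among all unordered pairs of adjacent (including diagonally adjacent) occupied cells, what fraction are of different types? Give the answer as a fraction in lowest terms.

19/47

Scan each occupied cell's neighbors to the right and below (and the two forward diagonals) so each pair is counted once.
From row 0: 0 unlike of 4 pairs (running 0/4).
From row 1: 2 unlike of 4 pairs (running 2/8).
From row 2: 4 unlike of 10 pairs (running 6/18).
From row 3: 8 unlike of 15 pairs (running 14/33).
From row 4: 5 unlike of 8 pairs (running 19/41).
From row 5: 0 unlike of 5 pairs (running 19/46).
From row 6: 0 unlike of 1 pairs (running 19/47).
Total adjacent occupied pairs: 47; unlike-type pairs: 19.
19/47 is already in lowest terms.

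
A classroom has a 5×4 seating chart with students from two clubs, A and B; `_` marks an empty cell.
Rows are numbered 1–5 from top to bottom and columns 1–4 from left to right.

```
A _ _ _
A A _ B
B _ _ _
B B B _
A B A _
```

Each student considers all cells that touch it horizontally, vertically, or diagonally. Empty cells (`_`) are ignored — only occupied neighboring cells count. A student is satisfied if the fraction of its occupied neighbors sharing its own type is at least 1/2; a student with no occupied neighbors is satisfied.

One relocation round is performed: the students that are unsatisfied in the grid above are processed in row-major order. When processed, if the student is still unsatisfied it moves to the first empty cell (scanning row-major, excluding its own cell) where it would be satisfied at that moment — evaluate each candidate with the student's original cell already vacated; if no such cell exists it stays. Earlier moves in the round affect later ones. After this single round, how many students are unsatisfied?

1

Initially unsatisfied (in order): (5,1), (5,3).
  (5,1) → (1,2).
  (5,3) → (1,3).
Resulting grid:
A A A _
A A _ B
B _ _ _
B B B _
_ B _ _
Unsatisfied now: (2,4).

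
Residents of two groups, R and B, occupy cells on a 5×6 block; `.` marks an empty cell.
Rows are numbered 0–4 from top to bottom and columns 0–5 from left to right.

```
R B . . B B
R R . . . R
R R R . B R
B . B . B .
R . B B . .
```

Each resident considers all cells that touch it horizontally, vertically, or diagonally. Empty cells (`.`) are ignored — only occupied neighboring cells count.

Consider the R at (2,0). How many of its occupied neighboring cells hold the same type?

3

Occupied neighbors of (2,0): (1,0)=R, (1,1)=R, (2,1)=R, (3,0)=B.
Same type (R): 3 of 4.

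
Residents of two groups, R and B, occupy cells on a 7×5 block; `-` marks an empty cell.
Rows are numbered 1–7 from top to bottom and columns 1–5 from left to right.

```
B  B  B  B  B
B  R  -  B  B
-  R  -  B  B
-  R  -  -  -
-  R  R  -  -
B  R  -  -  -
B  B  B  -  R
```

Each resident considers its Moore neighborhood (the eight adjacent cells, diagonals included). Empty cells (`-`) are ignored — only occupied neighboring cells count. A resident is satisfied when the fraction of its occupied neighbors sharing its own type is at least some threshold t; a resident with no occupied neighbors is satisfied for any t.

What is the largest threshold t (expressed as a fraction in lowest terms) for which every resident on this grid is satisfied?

1/5

(1,1)B 2/3
(1,2)B 3/4
(1,3)B 3/4
(1,4)B 4/4
(1,5)B 3/3
(2,1)B 2/4
(2,2)R 1/5
(2,4)B 6/6
(2,5)B 5/5
(3,2)R 2/3
(3,4)B 3/3
(3,5)B 3/3
(4,2)R 3/3
(5,2)R 3/4
(5,3)R 3/3
(6,1)B 2/4
(6,2)R 2/6
(7,1)B 2/3
(7,2)B 3/4
(7,3)B 1/2
(7,5)R — no occupied neighbors
The smallest same-type fraction is 1/5 at (2,2), which reduces to 1/5. Any threshold above that leaves this resident unsatisfied.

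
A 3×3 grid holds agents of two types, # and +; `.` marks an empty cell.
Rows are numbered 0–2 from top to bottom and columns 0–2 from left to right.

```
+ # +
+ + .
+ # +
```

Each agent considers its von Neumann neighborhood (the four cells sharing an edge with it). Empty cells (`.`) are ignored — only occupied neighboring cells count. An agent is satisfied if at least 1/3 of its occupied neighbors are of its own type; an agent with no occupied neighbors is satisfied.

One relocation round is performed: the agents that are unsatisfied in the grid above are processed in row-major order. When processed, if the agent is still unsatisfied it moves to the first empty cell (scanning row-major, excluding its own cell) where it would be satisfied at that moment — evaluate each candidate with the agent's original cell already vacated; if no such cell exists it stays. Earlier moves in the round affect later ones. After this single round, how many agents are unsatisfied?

0

Initially unsatisfied (in order): (0,1), (0,2), (2,1), (2,2).
  (0,1): no empty cell satisfies it; stays.
  (0,2) → (1,2).
  (2,1) → (0,2).
  (2,2): now satisfied by earlier moves; stays.
Resulting grid:
+ # #
+ + +
+ . +
All satisfied now.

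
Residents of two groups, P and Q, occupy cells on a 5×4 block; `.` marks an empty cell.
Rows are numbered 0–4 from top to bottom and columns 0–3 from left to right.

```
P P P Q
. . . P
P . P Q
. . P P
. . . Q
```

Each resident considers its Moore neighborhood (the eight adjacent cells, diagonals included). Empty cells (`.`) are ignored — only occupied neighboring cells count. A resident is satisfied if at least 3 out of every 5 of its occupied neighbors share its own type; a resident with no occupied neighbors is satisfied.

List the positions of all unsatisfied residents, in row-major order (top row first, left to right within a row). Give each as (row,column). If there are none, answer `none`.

(0,0)P 1/1 satisfied
(0,1)P 2/2 satisfied
(0,2)P 2/3 satisfied
(0,3)Q 0/2 not
(1,3)P 2/4 not
(2,0)P 0/0 satisfied
(2,2)P 3/4 satisfied
(2,3)Q 0/4 not
(3,2)P 2/4 not
(3,3)P 2/4 not
(4,3)Q 0/2 not

(0,3), (1,3), (2,3), (3,2), (3,3), (4,3)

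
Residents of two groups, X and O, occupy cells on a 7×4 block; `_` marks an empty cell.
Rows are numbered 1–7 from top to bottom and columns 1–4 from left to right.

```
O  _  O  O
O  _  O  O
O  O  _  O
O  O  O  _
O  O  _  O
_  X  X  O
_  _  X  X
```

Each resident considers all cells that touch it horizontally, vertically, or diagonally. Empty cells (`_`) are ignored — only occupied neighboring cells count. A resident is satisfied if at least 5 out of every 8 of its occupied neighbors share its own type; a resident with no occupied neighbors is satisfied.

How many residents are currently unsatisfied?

(1,1)O 1/1 satisfied
(1,3)O 3/3 satisfied
(1,4)O 3/3 satisfied
(2,1)O 3/3 satisfied
(2,3)O 5/5 satisfied
(2,4)O 4/4 satisfied
(3,1)O 4/4 satisfied
(3,2)O 6/6 satisfied
(3,4)O 3/3 satisfied
(4,1)O 5/5 satisfied
(4,2)O 6/6 satisfied
(4,3)O 5/5 satisfied
(5,1)O 3/4 satisfied
(5,2)O 4/6 satisfied
(5,4)O 2/3 satisfied
(6,2)X 2/4 not
(6,3)X 3/6 not
(6,4)O 1/4 not
(7,3)X 3/4 satisfied
(7,4)X 2/3 satisfied
Unsatisfied: (6,2), (6,3), (6,4) — 3 in total.

3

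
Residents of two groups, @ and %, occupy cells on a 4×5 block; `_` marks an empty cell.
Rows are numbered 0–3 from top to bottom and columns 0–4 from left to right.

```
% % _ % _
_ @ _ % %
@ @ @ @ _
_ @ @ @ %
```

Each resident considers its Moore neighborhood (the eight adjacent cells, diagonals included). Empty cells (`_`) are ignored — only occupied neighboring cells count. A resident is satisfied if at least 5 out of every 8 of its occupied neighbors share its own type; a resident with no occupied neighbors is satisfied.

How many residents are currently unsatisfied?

6

(0,0)% 1/2 unhappy
(0,1)% 1/2 unhappy
(0,3)% 2/2 ok
(1,1)@ 3/5 unhappy
(1,3)% 2/4 unhappy
(1,4)% 2/3 ok
(2,0)@ 3/3 ok
(2,1)@ 5/5 ok
(2,2)@ 6/7 ok
(2,3)@ 3/6 unhappy
(3,1)@ 4/4 ok
(3,2)@ 5/5 ok
(3,3)@ 3/4 ok
(3,4)% 0/2 unhappy
Unsatisfied: (0,0), (0,1), (1,1), (1,3), (2,3), (3,4) — 6 in total.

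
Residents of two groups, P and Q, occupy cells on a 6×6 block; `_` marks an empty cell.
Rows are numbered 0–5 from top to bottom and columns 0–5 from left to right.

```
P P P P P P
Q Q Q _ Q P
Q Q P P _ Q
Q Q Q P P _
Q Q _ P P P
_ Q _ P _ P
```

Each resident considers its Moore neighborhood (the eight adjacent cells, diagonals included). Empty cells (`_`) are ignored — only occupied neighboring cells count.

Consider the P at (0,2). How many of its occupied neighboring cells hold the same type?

Occupied neighbors of (0,2): (0,1)=P, (0,3)=P, (1,1)=Q, (1,2)=Q.
Same type (P): 2 of 4.

2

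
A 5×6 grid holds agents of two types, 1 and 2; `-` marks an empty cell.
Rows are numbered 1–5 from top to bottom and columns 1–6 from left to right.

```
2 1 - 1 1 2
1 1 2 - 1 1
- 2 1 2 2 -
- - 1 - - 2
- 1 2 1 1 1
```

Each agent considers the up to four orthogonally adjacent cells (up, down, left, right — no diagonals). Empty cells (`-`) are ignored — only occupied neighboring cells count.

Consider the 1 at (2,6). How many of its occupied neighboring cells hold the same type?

Occupied neighbors of (2,6): (1,6)=2, (2,5)=1.
Same type (1): 1 of 2.

1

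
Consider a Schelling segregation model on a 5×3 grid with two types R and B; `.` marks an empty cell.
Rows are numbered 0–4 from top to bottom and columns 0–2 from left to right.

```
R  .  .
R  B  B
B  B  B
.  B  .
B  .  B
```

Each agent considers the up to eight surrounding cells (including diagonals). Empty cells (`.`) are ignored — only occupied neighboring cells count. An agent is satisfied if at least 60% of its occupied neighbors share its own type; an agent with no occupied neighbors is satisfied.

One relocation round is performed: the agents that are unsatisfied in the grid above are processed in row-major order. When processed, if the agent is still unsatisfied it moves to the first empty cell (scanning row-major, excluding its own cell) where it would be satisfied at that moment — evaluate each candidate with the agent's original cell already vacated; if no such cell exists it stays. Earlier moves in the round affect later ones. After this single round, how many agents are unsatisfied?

2

Initially unsatisfied (in order): (0,0), (1,0).
  (0,0): no empty cell satisfies it; stays.
  (1,0): no empty cell satisfies it; stays.
Resulting grid:
R . .
R B B
B B B
. B .
B . B
Unsatisfied now: (0,0), (1,0).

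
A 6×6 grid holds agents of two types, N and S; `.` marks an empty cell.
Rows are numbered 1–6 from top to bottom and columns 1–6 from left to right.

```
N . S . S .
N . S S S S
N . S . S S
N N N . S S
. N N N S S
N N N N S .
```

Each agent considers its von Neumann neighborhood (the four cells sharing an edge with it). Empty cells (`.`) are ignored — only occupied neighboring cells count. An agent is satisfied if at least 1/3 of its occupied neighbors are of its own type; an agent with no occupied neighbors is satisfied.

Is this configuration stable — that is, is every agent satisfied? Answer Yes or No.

(1,1)N 1/1 ok
(1,3)S 1/1 ok
(1,5)S 1/1 ok
(2,1)N 2/2 ok
(2,3)S 3/3 ok
(2,4)S 2/2 ok
(2,5)S 4/4 ok
(2,6)S 2/2 ok
(3,1)N 2/2 ok
(3,3)S 1/2 ok
(3,5)S 3/3 ok
(3,6)S 3/3 ok
(4,1)N 2/2 ok
(4,2)N 3/3 ok
(4,3)N 2/3 ok
(4,5)S 3/3 ok
(4,6)S 3/3 ok
(5,2)N 3/3 ok
(5,3)N 4/4 ok
(5,4)N 2/3 ok
(5,5)S 3/4 ok
(5,6)S 2/2 ok
(6,1)N 1/1 ok
(6,2)N 3/3 ok
(6,3)N 3/3 ok
(6,4)N 2/3 ok
(6,5)S 1/2 ok
All meet the threshold, so the configuration is stable.

Yes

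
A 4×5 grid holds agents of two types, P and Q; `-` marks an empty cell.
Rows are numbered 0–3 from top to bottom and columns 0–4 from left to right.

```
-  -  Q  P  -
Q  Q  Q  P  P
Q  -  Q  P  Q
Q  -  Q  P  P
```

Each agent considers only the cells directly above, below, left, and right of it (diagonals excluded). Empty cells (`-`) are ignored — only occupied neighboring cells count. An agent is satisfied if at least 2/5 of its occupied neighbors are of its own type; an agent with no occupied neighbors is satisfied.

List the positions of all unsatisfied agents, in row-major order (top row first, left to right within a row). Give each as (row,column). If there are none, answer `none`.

(2,4)

(0,2)Q 1/2 ok
(0,3)P 1/2 ok
(1,0)Q 2/2 ok
(1,1)Q 2/2 ok
(1,2)Q 3/4 ok
(1,3)P 3/4 ok
(1,4)P 1/2 ok
(2,0)Q 2/2 ok
(2,2)Q 2/3 ok
(2,3)P 2/4 ok
(2,4)Q 0/3 unhappy
(3,0)Q 1/1 ok
(3,2)Q 1/2 ok
(3,3)P 2/3 ok
(3,4)P 1/2 ok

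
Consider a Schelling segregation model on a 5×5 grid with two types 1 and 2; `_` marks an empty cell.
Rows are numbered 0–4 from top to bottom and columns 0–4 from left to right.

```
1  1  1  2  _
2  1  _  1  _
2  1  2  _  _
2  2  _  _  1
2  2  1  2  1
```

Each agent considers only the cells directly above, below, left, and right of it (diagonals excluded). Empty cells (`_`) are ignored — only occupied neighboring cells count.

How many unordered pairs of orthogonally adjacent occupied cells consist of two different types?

Scan each occupied cell's neighbors to the right and below so each pair is counted once.
From row 0: 3 unlike of 6 pairs (running 3/6).
From row 1: 1 unlike of 3 pairs (running 4/9).
From row 2: 3 unlike of 4 pairs (running 7/13).
From row 3: 0 unlike of 4 pairs (running 7/17).
From row 4: 3 unlike of 4 pairs (running 10/21).
Total adjacent occupied pairs: 21; unlike-type pairs: 10.

10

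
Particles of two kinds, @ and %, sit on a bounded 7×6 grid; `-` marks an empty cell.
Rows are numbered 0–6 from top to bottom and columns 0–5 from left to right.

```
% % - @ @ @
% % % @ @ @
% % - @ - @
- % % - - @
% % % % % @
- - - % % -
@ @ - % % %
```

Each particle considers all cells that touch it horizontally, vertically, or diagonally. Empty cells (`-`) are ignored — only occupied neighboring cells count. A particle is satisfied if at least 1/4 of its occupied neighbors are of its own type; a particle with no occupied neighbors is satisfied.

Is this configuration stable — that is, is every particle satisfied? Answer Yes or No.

Yes

Row 0: (0,0)% 3/3 ✓ · (0,1)% 4/4 ✓ · (0,3)@ 3/4 ✓ · (0,4)@ 5/5 ✓ · (0,5)@ 3/3 ✓
Row 1: (1,0)% 5/5 ✓ · (1,1)% 6/6 ✓ · (1,2)% 3/6 ✓ · (1,3)@ 4/5 ✓ · (1,4)@ 7/7 ✓ · (1,5)@ 4/4 ✓
Row 2: (2,0)% 4/4 ✓ · (2,1)% 6/6 ✓ · (2,3)@ 2/4 ✓ · (2,5)@ 3/3 ✓
Row 3: (3,1)% 6/6 ✓ · (3,2)% 5/6 ✓ · (3,5)@ 2/3 ✓
Row 4: (4,0)% 2/2 ✓ · (4,1)% 4/4 ✓ · (4,2)% 5/5 ✓ · (4,3)% 5/5 ✓ · (4,4)% 3/5 ✓ · (4,5)@ 1/3 ✓
Row 5: (5,3)% 6/6 ✓ · (5,4)% 6/7 ✓
Row 6: (6,0)@ 1/1 ✓ · (6,1)@ 1/1 ✓ · (6,3)% 3/3 ✓ · (6,4)% 4/4 ✓ · (6,5)% 2/2 ✓
All meet the threshold, so the configuration is stable.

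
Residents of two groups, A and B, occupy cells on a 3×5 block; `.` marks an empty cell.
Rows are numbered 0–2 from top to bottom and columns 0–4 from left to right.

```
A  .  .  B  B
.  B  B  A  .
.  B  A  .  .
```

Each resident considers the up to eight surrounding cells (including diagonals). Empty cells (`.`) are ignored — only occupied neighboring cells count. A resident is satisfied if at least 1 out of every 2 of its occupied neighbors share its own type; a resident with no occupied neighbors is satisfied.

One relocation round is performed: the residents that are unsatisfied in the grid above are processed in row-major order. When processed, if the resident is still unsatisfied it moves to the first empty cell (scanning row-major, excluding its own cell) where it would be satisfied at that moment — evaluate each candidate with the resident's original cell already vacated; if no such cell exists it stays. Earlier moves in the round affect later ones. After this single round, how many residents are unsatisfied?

Initially unsatisfied (in order): (0,0), (1,3), (2,2).
  (0,0) → (2,3).
  (1,3) → (2,4).
  (2,2) → (1,4).
Resulting grid:
. . . B B
. B B . A
. B . A A
All satisfied now.

0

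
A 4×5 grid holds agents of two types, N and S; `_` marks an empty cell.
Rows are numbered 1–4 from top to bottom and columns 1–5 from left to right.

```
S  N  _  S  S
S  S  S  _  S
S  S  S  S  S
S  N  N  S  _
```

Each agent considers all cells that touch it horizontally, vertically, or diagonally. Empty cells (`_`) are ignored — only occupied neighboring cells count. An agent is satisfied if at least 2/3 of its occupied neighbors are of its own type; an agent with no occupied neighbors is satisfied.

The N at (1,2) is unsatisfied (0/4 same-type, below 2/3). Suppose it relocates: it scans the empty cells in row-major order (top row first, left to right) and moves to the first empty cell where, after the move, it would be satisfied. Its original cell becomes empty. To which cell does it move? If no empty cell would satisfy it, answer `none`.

Vacating (1,2). Empty cells in order:
  (1,3): 0/3 same-type → still unsatisfied.
  (2,4): 0/7 same-type → still unsatisfied.
  (4,5): 0/3 same-type → still unsatisfied.

none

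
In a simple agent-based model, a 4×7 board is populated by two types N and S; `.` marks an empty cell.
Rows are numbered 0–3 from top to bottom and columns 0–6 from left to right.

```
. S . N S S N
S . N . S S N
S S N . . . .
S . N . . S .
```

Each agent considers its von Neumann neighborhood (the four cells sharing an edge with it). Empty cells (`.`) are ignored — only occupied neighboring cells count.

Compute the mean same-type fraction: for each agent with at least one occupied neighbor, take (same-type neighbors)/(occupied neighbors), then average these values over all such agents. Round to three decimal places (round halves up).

0.726

Row 0: (0,1)S — no occupied neighbors · (0,3)N 0/1 · (0,4)S 2/3 · (0,5)S 2/3 · (0,6)N 1/2
Row 1: (1,0)S 1/1 · (1,2)N 1/1 · (1,4)S 2/2 · (1,5)S 2/3 · (1,6)N 1/2
Row 2: (2,0)S 3/3 · (2,1)S 1/2 · (2,2)N 2/3
Row 3: (3,0)S 1/1 · (3,2)N 1/1 · (3,5)S — no occupied neighbors
Sum over 14 agents: 0/1 + 2/3 + 2/3 + 1/2 + 1/1 + 1/1 + 2/2 + 2/3 + 1/2 + 3/3 + 1/2 + 2/3 + 1/1 + 1/1 = 61/6; mean = 61/6 ÷ 14 = 61/84 = 0.726190… → 0.726.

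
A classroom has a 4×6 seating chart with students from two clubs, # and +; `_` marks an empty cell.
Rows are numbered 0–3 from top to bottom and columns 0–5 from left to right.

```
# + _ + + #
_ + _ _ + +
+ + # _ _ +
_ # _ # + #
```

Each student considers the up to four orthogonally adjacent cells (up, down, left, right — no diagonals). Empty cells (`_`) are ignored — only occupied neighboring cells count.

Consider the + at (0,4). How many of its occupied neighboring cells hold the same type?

Occupied neighbors of (0,4): (1,4)=+, (0,3)=+, (0,5)=#.
Same type (+): 2 of 3.

2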